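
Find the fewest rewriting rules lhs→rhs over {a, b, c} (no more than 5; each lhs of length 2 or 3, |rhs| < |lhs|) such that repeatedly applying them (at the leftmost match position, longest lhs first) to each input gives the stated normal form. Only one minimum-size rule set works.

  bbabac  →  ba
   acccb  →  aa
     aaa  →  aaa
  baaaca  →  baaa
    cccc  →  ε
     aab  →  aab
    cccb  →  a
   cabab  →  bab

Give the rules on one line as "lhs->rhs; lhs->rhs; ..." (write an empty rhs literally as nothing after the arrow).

bac->ca; ca->; cb->a; cc->

  | bbabac => bbaca => bcaa => ba
  | acccb => acb => aa
  | aaa
  | baaaca => baaa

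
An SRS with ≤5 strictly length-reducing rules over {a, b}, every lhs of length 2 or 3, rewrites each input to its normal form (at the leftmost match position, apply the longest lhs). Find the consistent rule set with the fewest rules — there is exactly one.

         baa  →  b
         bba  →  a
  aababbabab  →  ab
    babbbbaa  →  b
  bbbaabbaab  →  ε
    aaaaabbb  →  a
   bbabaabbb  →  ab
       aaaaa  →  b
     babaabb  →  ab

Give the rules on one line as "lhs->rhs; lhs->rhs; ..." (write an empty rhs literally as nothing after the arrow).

aa->b; ba->b; bb->; bbb->ab

  | baa => ba => b
  | bba => a
  | aababbabab => bbabbabab => abbabab => aabab => bbab => ab
  | babbbbaa => bbbbbaa => abbbaa => aabaa => bbaa => aa => b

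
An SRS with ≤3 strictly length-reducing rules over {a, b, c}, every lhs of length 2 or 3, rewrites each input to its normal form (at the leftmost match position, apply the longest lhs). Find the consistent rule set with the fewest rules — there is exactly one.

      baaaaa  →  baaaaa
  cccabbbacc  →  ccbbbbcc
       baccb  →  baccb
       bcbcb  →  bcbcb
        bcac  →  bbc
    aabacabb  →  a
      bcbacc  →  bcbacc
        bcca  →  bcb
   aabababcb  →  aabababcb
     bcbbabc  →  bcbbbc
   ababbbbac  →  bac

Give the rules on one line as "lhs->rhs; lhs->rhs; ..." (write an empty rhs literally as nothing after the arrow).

  | baaaaa
  | cccabbbacc => ccbbbbacc => ccbbbbcc
  | baccb
  | bcbcb

abb->; bba->bb; ca->b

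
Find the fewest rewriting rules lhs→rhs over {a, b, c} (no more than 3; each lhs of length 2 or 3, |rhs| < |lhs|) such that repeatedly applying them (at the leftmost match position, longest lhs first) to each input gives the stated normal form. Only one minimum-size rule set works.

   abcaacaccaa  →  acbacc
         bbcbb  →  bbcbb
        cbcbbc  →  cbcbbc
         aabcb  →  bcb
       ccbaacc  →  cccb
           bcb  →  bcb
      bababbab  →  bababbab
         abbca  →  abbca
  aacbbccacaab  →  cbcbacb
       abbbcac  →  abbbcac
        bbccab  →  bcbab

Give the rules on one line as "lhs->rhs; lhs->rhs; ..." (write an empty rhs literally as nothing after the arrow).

aa->; bcc->cb

  | abcaacaccaa => abccaccaa => acbaccaa => acbacc
  | bbcbb
  | cbcbbc
  | aabcb => bcb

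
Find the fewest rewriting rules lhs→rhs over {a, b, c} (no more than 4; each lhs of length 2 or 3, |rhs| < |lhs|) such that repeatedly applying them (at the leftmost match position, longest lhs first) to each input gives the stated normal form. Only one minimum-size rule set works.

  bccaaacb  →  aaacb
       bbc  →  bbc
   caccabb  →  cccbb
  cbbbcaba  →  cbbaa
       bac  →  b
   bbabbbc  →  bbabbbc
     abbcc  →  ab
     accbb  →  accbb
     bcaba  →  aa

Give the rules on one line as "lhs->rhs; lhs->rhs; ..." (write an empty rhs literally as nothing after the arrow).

bac->b; bcb->a; bcc->; ca->c

  | bccaaacb => aaacb
  | bbc
  | caccabb => cccabb => cccbb
  | cbbbcaba => cbbbcba => cbbaa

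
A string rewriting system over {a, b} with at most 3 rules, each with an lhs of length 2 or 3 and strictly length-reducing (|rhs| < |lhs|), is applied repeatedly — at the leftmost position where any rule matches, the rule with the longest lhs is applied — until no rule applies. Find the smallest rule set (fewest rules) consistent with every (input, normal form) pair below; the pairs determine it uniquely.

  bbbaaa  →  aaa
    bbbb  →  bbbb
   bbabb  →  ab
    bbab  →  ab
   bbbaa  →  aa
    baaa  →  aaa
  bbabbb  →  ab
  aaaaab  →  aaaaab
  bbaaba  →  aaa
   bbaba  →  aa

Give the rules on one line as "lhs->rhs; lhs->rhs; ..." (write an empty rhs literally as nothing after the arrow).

abb->ab; ba->a

  | bbbaaa => bbaaa => baaa => aaa
  | bbbb
  | bbabb => babb => abb => ab
  | bbab => bab => ab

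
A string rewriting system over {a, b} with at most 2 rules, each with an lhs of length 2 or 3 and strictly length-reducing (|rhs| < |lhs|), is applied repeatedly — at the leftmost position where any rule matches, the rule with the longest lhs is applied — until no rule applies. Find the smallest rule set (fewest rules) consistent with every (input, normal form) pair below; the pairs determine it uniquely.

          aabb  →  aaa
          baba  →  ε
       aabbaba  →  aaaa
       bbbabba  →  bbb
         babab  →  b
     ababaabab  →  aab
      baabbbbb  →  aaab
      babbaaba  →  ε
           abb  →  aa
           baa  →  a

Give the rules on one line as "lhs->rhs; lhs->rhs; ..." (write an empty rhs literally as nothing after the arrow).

abb->aa; ba->

  | aabb => aaa
  | baba => ba => ε
  | aabbaba => aaaaba => aaaa
  | bbbabba => bbbba => bbb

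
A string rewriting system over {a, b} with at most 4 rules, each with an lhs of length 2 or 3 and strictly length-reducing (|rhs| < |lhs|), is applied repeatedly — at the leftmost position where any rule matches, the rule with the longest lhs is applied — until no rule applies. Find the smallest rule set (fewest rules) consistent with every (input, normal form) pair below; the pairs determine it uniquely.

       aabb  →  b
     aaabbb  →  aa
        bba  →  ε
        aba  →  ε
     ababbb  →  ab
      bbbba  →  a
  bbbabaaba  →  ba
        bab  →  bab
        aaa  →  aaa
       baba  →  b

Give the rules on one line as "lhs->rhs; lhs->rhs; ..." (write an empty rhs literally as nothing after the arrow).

aab->; aba->; bb->a; bba->

  | aabb => b
  | aaabbb => abb => aa
  | bba => ε
  | aba => ε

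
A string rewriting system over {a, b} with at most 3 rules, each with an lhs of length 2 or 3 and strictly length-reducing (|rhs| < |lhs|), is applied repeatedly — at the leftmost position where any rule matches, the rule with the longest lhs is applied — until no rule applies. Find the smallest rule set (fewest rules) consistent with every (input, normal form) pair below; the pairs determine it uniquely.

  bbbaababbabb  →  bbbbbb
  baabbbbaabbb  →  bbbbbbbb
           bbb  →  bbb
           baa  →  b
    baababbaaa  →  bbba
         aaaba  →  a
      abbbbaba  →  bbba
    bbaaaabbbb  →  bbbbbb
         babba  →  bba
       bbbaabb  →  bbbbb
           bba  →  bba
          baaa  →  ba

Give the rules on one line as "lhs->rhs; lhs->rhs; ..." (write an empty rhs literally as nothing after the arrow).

  | bbbaababbabb => bbbbabbabb => bbbbbabb => bbbbbb
  | baabbbbaabbb => bbbbbaabbb => bbbbbbbb
  | bbb
  | baa => b

aa->; ab->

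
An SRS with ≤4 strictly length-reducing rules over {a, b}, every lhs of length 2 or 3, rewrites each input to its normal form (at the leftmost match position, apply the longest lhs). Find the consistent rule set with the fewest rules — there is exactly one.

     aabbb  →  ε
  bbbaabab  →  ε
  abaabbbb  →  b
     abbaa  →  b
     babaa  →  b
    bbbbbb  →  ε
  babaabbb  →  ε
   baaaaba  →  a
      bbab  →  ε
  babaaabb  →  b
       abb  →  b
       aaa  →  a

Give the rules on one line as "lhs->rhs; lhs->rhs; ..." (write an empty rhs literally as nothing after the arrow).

  | aabbb => bbbb => bb => ε
  | bbbaabab => baabab => aabab => bbab => ab => ε
  | abaabbbb => aabbbb => bbbbb => bbb => b
  | abbaa => baa => aa => b

aa->b; ab->; ba->a; bb->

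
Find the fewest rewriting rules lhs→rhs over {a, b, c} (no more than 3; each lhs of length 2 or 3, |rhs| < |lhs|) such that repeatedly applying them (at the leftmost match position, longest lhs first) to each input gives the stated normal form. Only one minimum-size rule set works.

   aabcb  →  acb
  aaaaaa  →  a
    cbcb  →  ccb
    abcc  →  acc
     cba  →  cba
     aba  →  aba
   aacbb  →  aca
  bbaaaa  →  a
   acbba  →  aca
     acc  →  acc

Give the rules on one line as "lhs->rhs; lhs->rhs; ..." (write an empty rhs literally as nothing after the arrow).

  | aabcb => abcb => acb
  | aaaaaa => aaaaa => aaaa => aaa => aa => a
  | cbcb => ccb
  | abcc => acc

aa->a; bb->a; bc->c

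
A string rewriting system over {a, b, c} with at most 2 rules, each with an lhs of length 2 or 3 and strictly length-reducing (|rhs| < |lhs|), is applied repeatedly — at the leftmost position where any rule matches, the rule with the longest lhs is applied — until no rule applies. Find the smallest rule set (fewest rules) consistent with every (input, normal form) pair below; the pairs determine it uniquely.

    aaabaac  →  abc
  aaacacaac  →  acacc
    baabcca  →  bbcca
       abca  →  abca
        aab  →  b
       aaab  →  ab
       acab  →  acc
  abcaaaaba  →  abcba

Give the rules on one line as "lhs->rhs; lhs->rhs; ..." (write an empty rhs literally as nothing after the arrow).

  | aaabaac => abaac => abc
  | aaacacaac => acacaac => acacc
  | baabcca => bbcca
  | abca

aa->; cab->cc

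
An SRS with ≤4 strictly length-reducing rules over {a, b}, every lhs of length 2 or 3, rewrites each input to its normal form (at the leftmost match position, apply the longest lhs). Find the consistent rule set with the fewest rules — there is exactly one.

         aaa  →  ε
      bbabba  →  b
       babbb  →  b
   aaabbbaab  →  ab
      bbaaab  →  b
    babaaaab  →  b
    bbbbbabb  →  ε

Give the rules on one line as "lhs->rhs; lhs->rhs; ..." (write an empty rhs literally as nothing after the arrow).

  | aaa => ba => ε
  | bbabba => abba => aa => b
  | babbb => bbb => b
  | aaabbbaab => babbbaab => bbbaab => baab => ab

aa->b; ba->; bb->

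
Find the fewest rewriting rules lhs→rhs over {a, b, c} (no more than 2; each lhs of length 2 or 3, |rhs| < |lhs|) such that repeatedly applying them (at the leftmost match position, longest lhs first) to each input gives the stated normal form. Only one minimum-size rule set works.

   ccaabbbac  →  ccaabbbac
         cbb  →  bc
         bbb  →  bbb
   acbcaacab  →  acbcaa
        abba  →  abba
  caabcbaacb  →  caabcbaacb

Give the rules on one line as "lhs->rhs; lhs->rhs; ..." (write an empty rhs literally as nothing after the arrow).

cab->; cbb->bc

  | ccaabbbac
  | cbb => bc
  | bbb
  | acbcaacab => acbcaa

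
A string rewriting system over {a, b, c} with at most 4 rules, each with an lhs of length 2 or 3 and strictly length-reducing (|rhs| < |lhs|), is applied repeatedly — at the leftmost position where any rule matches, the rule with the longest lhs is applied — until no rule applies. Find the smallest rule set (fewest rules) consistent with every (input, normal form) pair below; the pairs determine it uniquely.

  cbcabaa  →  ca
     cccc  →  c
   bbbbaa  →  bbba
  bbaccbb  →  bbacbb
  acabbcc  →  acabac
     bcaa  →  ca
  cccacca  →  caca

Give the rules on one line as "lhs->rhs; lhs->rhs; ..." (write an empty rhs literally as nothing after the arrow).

aa->c; bc->a; cc->c

  | cbcabaa => caabaa => ccbaa => cbaa => cbc => ca
  | cccc => ccc => cc => c
  | bbbbaa => bbbbc => bbba
  | bbaccbb => bbacbb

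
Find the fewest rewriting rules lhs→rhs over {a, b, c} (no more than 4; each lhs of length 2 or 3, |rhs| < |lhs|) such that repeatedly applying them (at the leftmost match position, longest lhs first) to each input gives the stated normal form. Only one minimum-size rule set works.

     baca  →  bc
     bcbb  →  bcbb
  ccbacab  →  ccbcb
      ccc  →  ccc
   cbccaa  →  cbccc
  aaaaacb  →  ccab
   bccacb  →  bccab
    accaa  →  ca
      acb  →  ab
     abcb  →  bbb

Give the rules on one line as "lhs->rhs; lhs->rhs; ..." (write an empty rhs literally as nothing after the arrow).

  | baca => baa => bc
  | bcbb
  | ccbacab => ccbaab => ccbcb
  | ccc

aa->c; abc->bb; ac->a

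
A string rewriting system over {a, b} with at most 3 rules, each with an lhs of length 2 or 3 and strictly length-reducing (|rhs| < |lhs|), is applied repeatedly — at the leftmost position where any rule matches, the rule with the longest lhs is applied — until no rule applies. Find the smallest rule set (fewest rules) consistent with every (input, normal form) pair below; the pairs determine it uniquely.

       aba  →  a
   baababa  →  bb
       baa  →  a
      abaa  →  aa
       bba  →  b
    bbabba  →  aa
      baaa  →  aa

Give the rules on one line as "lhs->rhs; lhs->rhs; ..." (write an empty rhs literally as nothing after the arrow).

  | aba => a
  | baababa => ababa => aaa => bb
  | baa => a
  | abaa => aa

aaa->bb; ba->; bab->a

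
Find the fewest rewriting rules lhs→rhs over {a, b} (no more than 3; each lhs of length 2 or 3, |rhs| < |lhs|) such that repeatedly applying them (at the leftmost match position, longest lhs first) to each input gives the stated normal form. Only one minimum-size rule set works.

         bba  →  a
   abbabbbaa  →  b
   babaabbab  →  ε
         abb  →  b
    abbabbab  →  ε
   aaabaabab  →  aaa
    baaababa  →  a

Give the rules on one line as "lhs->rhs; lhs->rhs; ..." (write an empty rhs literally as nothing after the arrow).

  | bba => ba => a
  | abbabbbaa => babbbaa => abbbaa => bbaa => b
  | babaabbab => abaabbab => aabbab => abab => ab => ε
  | abb => b

ab->; ba->a; baa->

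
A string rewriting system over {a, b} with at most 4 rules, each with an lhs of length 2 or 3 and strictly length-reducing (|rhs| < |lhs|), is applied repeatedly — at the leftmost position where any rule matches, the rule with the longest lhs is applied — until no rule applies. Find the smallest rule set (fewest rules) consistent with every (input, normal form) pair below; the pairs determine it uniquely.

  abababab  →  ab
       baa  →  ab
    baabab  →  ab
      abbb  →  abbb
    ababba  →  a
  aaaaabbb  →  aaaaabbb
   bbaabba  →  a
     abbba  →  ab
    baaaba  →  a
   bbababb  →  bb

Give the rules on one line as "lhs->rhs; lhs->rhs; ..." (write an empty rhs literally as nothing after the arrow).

ba->; baa->ab; bba->

  | abababab => ababab => abab => ab
  | baa => ab
  | baabab => abbab => ab
  | abbb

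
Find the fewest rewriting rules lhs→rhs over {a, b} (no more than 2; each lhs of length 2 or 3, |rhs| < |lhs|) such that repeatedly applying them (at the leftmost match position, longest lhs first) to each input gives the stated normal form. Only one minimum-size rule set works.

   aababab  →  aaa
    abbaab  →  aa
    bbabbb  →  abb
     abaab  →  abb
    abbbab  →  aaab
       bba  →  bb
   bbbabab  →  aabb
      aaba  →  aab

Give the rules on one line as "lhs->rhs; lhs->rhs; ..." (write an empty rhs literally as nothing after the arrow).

ba->b; bbb->a

  | aababab => aabbab => aabbb => aaa
  | abbaab => abbab => abbb => aa
  | bbabbb => bbbbb => abb
  | abaab => abab => abb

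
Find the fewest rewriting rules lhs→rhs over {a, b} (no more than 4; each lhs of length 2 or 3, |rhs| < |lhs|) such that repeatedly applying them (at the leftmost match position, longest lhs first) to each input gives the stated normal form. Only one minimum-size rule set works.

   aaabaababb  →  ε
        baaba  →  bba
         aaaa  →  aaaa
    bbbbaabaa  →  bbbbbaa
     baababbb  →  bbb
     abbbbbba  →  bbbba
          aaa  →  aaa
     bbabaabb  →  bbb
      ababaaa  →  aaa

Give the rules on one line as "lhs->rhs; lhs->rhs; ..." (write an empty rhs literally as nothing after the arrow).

aab->b; aba->ab; abb->

  | aaabaababb => abaababb => abababb => abbabb => abb => ε
  | baaba => bba
  | aaaa
  | bbbbaabaa => bbbbbaa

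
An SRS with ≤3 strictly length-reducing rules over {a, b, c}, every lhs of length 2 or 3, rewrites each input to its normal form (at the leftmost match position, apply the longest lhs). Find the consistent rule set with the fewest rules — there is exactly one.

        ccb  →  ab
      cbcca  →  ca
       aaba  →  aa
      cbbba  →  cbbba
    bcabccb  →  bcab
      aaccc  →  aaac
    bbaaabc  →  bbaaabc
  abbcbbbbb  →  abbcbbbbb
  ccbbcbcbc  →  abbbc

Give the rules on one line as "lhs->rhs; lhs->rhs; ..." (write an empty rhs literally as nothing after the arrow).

aba->a; cbc->; cc->a

  | ccb => ab
  | cbcca => ca
  | aaba => aa
  | cbbba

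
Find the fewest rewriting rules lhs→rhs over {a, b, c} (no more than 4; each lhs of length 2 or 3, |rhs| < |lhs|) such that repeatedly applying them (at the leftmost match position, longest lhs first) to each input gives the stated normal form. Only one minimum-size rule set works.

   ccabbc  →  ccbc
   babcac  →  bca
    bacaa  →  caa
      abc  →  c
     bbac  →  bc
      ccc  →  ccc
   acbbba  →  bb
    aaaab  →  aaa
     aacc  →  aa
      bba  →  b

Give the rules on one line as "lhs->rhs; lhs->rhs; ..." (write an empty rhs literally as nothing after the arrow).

  | ccabbc => ccbc
  | babcac => bcac => bca
  | bacaa => caa
  | abc => c

ab->; ac->a; acb->b; ba->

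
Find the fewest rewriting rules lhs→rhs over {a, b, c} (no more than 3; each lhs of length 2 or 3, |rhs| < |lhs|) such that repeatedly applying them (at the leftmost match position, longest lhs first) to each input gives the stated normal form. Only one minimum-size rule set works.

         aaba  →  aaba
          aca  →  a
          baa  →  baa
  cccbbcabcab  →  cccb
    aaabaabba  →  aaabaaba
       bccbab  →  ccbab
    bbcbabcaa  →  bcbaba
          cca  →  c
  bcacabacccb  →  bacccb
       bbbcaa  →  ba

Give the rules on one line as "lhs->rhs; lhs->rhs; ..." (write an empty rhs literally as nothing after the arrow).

bb->b; bcc->cc; ca->

  | aaba
  | aca => a
  | baa
  | cccbbcabcab => cccbcabcab => cccbbcab => cccbcab => cccbb => cccb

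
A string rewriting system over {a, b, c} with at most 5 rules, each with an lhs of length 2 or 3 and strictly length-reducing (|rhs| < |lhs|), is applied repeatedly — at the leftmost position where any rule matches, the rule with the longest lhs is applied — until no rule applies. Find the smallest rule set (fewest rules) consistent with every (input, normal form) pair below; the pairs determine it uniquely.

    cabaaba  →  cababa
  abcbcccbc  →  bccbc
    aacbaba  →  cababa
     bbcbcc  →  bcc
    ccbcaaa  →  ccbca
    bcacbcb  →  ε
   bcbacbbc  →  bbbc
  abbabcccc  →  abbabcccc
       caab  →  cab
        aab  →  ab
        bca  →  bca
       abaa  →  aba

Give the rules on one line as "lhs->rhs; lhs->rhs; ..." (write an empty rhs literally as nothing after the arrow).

  | cabaaba => cababa
  | abcbcccbc => acccbc => bccbc
  | aacbaba => cababa
  | bbcbcc => bcc

aa->a; aac->ca; ac->b; bcb->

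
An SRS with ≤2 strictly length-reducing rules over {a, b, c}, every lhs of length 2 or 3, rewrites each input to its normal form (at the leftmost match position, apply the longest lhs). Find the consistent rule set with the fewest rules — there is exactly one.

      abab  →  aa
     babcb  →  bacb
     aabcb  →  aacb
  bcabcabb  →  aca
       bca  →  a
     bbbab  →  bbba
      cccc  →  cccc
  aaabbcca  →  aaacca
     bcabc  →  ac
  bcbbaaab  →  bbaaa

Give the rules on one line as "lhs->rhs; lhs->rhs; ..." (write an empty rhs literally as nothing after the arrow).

ab->a; bc->

  | abab => aab => aa
  | babcb => bacb
  | aabcb => aacb
  | bcabcabb => abcabb => acabb => acab => aca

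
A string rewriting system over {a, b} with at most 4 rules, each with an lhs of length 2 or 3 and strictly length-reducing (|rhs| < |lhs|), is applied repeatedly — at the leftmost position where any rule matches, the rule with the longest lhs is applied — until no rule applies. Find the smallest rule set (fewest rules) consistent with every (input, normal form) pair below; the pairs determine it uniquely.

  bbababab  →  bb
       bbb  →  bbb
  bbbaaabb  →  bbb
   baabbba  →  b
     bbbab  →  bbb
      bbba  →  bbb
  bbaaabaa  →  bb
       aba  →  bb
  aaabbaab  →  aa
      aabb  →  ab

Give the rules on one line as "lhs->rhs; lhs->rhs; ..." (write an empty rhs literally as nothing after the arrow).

  | bbababab => bbaabab => bbabab => bbaab => bbab => bba => bb
  | bbb
  | bbbaaabb => bbbaabb => bbbabb => bbbab => bbba => bbb
  | baabbba => babbba => babba => baba => baa => ba => b

aab->a; aba->bb; ba->b; bab->ba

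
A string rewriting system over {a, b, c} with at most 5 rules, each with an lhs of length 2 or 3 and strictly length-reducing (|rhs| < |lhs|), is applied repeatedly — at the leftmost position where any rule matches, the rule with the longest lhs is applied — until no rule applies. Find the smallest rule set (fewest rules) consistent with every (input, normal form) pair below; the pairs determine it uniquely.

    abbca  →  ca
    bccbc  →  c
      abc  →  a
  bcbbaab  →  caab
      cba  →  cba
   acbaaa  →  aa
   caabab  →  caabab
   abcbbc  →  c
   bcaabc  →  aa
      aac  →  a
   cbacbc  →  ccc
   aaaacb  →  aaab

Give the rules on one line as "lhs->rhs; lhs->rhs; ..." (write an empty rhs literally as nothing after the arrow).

  | abbca => acca => ca
  | bccbc => cbc => c
  | abc => a
  | bcbbaab => bbaab => caab

ac->; baa->a; bb->c; bc->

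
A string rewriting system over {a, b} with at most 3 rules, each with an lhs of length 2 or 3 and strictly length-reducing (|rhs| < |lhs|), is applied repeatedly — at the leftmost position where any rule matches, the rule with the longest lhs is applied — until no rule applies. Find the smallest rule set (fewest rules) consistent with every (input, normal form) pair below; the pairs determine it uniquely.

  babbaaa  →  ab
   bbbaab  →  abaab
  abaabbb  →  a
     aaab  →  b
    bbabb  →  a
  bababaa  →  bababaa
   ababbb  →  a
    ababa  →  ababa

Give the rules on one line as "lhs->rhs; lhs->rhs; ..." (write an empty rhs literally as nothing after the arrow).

  | babbaaa => bbbaaa => abaaa => ab
  | bbbaab => abaab
  | abaabbb => ababbb => abbbb => bbbb => abb => bb => a
  | aaab => b

aaa->; abb->bb; bb->a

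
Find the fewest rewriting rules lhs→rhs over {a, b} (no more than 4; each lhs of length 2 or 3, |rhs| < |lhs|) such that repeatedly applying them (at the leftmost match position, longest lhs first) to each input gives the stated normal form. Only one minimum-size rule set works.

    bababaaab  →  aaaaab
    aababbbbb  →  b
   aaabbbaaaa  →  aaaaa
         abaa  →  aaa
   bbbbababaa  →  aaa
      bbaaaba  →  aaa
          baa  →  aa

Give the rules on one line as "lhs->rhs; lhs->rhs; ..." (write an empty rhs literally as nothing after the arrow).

abb->b; ba->a; bb->b; bba->

  | bababaaab => ababaaab => aabaaab => aaaaab
  | aababbbbb => aaabbbbb => aabbbb => abbb => bb => b
  | aaabbbaaaa => aabbaaaa => abaaaa => aaaaa
  | abaa => aaa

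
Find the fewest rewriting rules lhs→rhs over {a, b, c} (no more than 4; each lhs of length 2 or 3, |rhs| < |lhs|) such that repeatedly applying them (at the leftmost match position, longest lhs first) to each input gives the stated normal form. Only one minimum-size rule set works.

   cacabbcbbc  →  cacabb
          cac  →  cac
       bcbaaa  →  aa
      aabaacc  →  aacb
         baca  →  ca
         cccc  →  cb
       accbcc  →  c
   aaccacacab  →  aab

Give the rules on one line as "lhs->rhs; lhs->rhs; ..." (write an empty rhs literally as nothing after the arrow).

  | cacabbcbbc => cacabbbc => cacabb
  | cac
  | bcbaaa => baaa => aa
  | aabaacc => aaacc => aacb

acc->cb; ba->; bc->; cc->a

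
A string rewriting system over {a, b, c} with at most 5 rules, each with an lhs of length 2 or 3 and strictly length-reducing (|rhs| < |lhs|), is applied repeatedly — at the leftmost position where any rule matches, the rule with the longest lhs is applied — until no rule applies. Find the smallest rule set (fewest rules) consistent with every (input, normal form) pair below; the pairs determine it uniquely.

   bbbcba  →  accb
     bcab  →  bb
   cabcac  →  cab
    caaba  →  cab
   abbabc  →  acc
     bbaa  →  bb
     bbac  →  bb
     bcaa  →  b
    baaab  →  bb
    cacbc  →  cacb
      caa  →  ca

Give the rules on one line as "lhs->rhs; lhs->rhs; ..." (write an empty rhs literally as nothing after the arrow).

  | bbbcba => accba => accb
  | bcab => bab => bb
  | cabcac => cabac => cabc => cab
  | caaba => caba => cab

aa->a; ba->b; bbb->ac; bc->b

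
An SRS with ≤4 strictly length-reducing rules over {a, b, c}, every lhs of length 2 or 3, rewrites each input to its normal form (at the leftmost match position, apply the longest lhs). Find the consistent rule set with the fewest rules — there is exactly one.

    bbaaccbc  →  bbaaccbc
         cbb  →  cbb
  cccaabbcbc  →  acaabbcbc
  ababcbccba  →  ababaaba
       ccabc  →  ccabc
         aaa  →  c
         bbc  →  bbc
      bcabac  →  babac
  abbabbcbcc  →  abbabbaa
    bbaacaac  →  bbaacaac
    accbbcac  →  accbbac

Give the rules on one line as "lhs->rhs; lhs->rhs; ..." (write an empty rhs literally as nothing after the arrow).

aaa->c; bca->ba; bcc->aa; ccc->ac

  | bbaaccbc
  | cbb
  | cccaabbcbc => acaabbcbc
  | ababcbccba => ababcaaba => ababaaba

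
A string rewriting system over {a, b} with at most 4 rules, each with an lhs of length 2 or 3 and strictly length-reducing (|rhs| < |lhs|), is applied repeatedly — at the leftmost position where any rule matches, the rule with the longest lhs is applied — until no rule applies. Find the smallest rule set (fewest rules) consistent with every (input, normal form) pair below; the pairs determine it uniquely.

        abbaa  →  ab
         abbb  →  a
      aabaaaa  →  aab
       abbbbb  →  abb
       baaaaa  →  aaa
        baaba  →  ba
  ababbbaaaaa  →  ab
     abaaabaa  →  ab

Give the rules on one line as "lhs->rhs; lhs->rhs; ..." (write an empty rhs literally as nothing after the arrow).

aba->ab; baa->; bbb->

  | abbaa => ab
  | abbb => a
  | aabaaaa => aabaaa => aabaa => aaba => aab
  | abbbbb => abb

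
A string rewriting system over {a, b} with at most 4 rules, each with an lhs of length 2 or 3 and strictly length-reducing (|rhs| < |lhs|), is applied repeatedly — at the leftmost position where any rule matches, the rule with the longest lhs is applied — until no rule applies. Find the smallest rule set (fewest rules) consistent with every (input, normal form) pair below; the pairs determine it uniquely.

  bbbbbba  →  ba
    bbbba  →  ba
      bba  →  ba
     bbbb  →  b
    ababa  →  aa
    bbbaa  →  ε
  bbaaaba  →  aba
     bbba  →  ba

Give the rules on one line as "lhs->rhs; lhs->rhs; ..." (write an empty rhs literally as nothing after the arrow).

  | bbbbbba => bbbbba => bbbba => bbba => bba => ba
  | bbbba => bbba => bba => ba
  | bba => ba
  | bbbb => bbb => bb => b

baa->; bab->; bb->b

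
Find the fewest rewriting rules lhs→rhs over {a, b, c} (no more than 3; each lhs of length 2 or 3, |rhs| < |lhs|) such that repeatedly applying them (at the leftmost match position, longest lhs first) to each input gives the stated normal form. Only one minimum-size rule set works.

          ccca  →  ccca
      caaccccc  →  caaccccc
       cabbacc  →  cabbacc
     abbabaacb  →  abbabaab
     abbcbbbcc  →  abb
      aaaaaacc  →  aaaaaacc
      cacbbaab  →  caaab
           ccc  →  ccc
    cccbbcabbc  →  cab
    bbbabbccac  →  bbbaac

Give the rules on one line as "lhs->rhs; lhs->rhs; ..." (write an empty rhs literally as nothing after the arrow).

bc->; cb->b; cbb->bc

  | ccca
  | caaccccc
  | cabbacc
  | abbabaacb => abbabaab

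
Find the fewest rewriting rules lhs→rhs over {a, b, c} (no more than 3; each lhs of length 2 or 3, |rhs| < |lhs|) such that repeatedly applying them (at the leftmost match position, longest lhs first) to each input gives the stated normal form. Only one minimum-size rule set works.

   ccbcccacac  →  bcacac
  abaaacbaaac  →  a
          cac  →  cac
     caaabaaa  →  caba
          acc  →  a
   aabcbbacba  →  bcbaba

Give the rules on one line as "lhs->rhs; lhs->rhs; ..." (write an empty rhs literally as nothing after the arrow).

  | ccbcccacac => bcccacac => bcacac
  | abaaacbaaac => abacbaaac => aabaaac => baaac => bac => a
  | cac
  | caaabaaa => cabaaa => caba

aa->; bac->a; cc->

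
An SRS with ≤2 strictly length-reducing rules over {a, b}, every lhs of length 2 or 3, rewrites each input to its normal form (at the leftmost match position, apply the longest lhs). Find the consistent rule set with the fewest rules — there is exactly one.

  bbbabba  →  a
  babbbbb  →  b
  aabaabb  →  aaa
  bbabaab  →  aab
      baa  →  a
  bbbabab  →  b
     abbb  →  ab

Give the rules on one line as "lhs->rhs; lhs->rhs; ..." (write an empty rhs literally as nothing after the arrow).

ba->; bb->

  | bbbabba => babba => bba => a
  | babbbbb => bbbbb => bbb => b
  | aabaabb => aaabb => aaa
  | bbabaab => abaab => aab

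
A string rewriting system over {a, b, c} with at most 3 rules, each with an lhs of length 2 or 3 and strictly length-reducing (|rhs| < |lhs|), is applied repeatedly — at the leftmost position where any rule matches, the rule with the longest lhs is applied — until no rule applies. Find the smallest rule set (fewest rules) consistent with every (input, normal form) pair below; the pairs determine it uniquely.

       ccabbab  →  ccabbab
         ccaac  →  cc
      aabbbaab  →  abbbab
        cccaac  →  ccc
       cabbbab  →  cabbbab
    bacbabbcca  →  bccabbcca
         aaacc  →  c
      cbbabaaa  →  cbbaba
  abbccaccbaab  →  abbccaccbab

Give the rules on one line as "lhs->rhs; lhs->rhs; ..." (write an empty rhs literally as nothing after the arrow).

  | ccabbab
  | ccaac => cc
  | aabbbaab => abbbaab => abbbab
  | cccaac => ccc

aa->a; aac->; acb->cc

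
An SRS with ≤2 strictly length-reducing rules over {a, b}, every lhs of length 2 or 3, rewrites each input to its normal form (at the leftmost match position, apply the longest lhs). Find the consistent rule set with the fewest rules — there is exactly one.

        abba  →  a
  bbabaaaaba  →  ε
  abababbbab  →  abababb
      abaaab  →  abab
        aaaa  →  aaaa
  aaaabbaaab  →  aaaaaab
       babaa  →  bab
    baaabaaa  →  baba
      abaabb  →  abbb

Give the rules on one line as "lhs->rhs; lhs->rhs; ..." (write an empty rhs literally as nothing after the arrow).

  | abba => a
  | bbabaaaaba => baaaaba => baaba => bba => ε
  | abababbbab => abababb
  | abaaab => abab

baa->b; bba->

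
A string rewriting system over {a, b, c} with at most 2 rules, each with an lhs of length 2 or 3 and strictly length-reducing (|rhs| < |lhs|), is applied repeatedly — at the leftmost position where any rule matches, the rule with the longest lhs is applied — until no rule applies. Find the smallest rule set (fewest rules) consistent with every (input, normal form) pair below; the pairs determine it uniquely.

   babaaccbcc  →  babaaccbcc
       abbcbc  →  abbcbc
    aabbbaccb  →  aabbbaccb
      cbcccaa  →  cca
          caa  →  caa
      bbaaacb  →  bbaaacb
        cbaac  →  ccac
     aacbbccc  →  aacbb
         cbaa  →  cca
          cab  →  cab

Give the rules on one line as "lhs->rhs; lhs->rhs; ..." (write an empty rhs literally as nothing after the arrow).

cba->cc; ccc->

  | babaaccbcc
  | abbcbc
  | aabbbaccb
  | cbcccaa => cbaa => cca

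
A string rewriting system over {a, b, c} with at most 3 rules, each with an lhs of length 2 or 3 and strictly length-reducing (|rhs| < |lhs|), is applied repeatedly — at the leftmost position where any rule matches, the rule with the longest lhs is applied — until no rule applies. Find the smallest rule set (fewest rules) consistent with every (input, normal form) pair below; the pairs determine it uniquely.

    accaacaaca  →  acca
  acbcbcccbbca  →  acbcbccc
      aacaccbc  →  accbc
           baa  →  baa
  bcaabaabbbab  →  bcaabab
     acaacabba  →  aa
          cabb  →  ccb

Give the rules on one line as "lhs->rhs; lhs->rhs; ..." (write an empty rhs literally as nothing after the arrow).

abb->cb; aca->; bb->a

  | accaacaaca => accaaca => acca
  | acbcbcccbbca => acbcbcccaca => acbcbccc
  | aacaccbc => accbc
  | baa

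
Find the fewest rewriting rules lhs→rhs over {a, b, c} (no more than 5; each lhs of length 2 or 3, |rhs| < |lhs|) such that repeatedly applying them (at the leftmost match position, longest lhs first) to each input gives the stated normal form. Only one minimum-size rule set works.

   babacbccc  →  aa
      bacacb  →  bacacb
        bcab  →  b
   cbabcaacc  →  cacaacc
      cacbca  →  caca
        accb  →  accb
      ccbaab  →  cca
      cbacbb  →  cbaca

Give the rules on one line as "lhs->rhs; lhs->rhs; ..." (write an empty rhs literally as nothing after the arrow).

  | babacbccc => bbacbccc => aacbccc => aaccc => aa
  | bacacb
  | bcab => ab => b
  | cbabcaacc => cbbcaacc => cacaacc

ab->b; bb->a; bc->; ccc->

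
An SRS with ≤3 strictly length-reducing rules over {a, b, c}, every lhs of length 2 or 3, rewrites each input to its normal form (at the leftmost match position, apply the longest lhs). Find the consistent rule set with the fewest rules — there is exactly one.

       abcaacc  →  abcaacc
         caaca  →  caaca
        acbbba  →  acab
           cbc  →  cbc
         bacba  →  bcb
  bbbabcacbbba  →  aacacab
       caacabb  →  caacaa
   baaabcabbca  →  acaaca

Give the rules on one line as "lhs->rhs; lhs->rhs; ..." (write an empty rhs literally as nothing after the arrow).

ba->b; bb->a

  | abcaacc
  | caaca
  | acbbba => acaba => acab
  | cbc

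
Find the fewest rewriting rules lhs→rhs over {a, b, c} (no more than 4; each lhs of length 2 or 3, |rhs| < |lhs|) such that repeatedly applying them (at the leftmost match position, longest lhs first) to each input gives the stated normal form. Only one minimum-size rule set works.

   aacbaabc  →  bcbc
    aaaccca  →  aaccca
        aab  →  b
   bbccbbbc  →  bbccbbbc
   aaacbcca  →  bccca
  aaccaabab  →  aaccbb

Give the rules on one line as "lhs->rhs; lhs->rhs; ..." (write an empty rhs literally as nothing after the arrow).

aaa->aa; ab->b; acb->bc

  | aacbaabc => abcaabc => bcaabc => bcabc => bcbc
  | aaaccca => aaccca
  | aab => ab => b
  | bbccbbbc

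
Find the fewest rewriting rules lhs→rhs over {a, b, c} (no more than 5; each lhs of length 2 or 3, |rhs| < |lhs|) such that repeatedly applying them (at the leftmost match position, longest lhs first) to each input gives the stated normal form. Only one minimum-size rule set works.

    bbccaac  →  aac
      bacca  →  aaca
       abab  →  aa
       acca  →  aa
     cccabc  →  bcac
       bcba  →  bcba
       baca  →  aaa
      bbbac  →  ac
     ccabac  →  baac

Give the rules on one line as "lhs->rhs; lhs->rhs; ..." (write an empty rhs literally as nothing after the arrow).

  | bbccaac => bbbaac => aac
  | bacca => aaca
  | abab => aab => aa
  | acca => aba => aa

ab->a; bac->aa; bbb->; cc->b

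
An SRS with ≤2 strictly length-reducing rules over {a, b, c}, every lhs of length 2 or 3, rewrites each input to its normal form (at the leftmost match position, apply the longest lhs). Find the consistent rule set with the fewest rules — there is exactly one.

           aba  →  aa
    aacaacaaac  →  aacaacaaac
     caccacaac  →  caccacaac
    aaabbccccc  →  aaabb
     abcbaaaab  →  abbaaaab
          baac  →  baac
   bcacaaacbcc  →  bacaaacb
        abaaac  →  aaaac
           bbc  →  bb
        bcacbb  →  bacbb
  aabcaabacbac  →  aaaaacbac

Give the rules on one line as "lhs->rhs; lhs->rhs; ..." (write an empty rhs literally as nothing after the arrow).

  | aba => aa
  | aacaacaaac
  | caccacaac
  | aaabbccccc => aaabbcccc => aaabbccc => aaabbcc => aaabbc => aaabb

aba->aa; bc->b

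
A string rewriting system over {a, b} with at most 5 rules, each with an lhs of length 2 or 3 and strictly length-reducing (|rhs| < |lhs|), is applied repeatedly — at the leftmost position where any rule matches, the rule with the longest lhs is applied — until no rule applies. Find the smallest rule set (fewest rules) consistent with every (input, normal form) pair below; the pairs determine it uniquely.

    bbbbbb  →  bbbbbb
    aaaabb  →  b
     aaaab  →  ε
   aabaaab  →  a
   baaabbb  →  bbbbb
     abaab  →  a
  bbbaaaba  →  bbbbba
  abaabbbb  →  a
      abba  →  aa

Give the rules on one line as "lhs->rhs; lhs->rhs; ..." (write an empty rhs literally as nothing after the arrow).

aaa->ab; aab->; ab->a; bab->bb

  | bbbbbb
  | aaaabb => ababb => aabb => b
  | aaaab => abab => aab => ε
  | aabaaab => aaab => abb => ab => a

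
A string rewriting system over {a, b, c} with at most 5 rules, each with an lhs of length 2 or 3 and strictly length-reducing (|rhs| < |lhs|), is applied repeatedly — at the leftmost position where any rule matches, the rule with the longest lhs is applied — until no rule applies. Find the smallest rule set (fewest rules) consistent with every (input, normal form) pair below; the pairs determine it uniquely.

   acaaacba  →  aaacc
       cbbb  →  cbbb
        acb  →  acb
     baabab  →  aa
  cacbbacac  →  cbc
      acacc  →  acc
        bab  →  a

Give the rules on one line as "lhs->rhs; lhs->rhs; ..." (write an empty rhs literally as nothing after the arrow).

  | acaaacba => aaacba => aaacc
  | cbbb
  | acb
  | baabab => abab => aa

ba->; bab->a; ca->; cba->cc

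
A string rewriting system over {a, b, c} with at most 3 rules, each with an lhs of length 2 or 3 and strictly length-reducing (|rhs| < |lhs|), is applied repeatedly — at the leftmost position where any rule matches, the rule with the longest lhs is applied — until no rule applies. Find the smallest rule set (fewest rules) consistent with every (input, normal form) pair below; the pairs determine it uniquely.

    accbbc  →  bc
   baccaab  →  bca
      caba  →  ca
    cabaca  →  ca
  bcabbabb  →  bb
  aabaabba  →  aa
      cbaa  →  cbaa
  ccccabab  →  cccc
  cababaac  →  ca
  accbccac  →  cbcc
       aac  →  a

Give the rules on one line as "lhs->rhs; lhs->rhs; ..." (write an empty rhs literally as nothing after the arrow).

ab->; ac->; cbb->b

  | accbbc => cbbc => bc
  | baccaab => bcaab => bca
  | caba => ca
  | cabaca => caca => ca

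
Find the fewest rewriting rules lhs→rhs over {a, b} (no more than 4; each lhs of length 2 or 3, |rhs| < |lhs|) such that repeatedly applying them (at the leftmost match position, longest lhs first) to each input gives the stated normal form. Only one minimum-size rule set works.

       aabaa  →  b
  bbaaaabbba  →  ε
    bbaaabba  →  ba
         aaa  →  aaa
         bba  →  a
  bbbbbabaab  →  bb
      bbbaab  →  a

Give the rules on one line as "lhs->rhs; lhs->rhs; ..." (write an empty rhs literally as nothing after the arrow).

  | aabaa => aba => b
  | bbaaaabbba => abaaabbba => baabbba => baabba => baaba => bab => ε
  | bbaaabba => abaabba => babba => ba
  | aaa

ab->a; aba->b; bab->; bba->ab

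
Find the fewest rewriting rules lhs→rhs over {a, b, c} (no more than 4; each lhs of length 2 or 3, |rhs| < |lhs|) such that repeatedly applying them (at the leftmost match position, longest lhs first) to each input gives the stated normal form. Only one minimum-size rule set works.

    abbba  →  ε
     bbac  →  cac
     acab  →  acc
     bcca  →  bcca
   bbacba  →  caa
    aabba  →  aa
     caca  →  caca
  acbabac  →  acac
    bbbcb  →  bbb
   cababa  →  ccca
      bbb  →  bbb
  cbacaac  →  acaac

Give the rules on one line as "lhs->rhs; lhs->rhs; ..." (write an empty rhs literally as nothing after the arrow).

ab->c; ba->; bba->ca; cb->

  | abbba => cbba => ba => ε
  | bbac => cac
  | acab => acc
  | bcca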